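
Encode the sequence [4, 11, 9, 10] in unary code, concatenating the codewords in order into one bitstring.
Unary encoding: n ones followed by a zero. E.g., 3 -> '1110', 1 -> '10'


Encode each number as n ones followed by a terminating 0:
  4 -> 11110 (5 bits)
  11 -> 111111111110 (12 bits)
  9 -> 1111111110 (10 bits)
  10 -> 11111111110 (11 bits)
Total length = 5 + 12 + 10 + 11 = 38 bits.

Unary([4, 11, 9, 10]) = 11110111111111110111111111011111111110 (38 bits)


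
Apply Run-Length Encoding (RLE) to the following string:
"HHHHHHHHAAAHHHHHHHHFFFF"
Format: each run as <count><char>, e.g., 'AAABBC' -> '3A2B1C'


Scanning runs left to right:
  i=0: run of 'H' x 8 -> '8H'
  i=8: run of 'A' x 3 -> '3A'
  i=11: run of 'H' x 8 -> '8H'
  i=19: run of 'F' x 4 -> '4F'

RLE = 8H3A8H4F


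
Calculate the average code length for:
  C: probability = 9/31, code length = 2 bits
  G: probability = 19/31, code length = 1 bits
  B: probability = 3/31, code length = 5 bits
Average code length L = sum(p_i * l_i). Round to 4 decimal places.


Weighted contributions p_i * l_i:
  C: (9/31) * 2 = 18/31
  G: (19/31) * 1 = 19/31
  B: (3/31) * 5 = 15/31
Sum = (18 + 19 + 15)/31 = 52/31

L = 52/31 = 1.6774 bits/symbol


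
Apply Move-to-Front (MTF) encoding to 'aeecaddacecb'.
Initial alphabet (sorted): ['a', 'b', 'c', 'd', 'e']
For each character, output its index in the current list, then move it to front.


MTF encoding:
'a': index 0 in ['a', 'b', 'c', 'd', 'e'] -> ['a', 'b', 'c', 'd', 'e']
'e': index 4 in ['a', 'b', 'c', 'd', 'e'] -> ['e', 'a', 'b', 'c', 'd']
'e': index 0 in ['e', 'a', 'b', 'c', 'd'] -> ['e', 'a', 'b', 'c', 'd']
'c': index 3 in ['e', 'a', 'b', 'c', 'd'] -> ['c', 'e', 'a', 'b', 'd']
'a': index 2 in ['c', 'e', 'a', 'b', 'd'] -> ['a', 'c', 'e', 'b', 'd']
'd': index 4 in ['a', 'c', 'e', 'b', 'd'] -> ['d', 'a', 'c', 'e', 'b']
'd': index 0 in ['d', 'a', 'c', 'e', 'b'] -> ['d', 'a', 'c', 'e', 'b']
'a': index 1 in ['d', 'a', 'c', 'e', 'b'] -> ['a', 'd', 'c', 'e', 'b']
'c': index 2 in ['a', 'd', 'c', 'e', 'b'] -> ['c', 'a', 'd', 'e', 'b']
'e': index 3 in ['c', 'a', 'd', 'e', 'b'] -> ['e', 'c', 'a', 'd', 'b']
'c': index 1 in ['e', 'c', 'a', 'd', 'b'] -> ['c', 'e', 'a', 'd', 'b']
'b': index 4 in ['c', 'e', 'a', 'd', 'b'] -> ['b', 'c', 'e', 'a', 'd']


Output: [0, 4, 0, 3, 2, 4, 0, 1, 2, 3, 1, 4]


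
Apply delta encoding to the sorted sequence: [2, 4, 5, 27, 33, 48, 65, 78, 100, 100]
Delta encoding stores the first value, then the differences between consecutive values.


First value: 2
Deltas:
  4 - 2 = 2
  5 - 4 = 1
  27 - 5 = 22
  33 - 27 = 6
  48 - 33 = 15
  65 - 48 = 17
  78 - 65 = 13
  100 - 78 = 22
  100 - 100 = 0


Delta encoded: [2, 2, 1, 22, 6, 15, 17, 13, 22, 0]


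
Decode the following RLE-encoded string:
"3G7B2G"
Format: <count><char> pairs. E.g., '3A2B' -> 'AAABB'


Expanding each <count><char> pair:
  3G -> 'GGG'
  7B -> 'BBBBBBB'
  2G -> 'GG'

Decoded = GGGBBBBBBBGG


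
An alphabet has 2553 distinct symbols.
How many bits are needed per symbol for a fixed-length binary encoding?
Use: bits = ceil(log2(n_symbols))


log2(2553) = 11.318
Bracket: 2^11 = 2048 < 2553 <= 2^12 = 4096
So ceil(log2(2553)) = 12

bits = ceil(log2(2553)) = ceil(11.318) = 12 bits


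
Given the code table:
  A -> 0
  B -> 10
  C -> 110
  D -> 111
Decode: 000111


Decoding:
0 -> A
0 -> A
0 -> A
111 -> D


Result: AAAD


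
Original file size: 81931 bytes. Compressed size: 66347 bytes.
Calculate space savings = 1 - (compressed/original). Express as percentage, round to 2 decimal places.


ratio = compressed/original = 66347/81931 = 0.809791
savings = 1 - ratio = 1 - 0.809791 = 0.190209
as a percentage: 0.190209 * 100 = 19.02%

Space savings = 1 - 66347/81931 = 19.02%


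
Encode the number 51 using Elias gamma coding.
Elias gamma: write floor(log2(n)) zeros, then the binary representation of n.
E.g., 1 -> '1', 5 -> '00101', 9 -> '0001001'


num_bits = floor(log2(51)) + 1 = 6
leading_zeros = num_bits - 1 = 5
binary(51) = 110011

Elias gamma(51) = '00000' + '110011' = 00000110011 (11 bits)


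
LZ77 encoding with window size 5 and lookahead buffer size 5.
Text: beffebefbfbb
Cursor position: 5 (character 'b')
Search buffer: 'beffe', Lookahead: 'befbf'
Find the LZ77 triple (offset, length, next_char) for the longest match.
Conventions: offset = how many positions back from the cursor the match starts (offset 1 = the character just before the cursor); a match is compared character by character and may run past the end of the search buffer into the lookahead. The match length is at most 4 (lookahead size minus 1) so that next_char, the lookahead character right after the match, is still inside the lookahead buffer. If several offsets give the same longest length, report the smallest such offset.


Try each offset into the search buffer:
  offset=1 (pos 4, char 'e'): match length 0
  offset=2 (pos 3, char 'f'): match length 0
  offset=3 (pos 2, char 'f'): match length 0
  offset=4 (pos 1, char 'e'): match length 0
  offset=5 (pos 0, char 'b'): match length 3
Longest match has length 3 at offset 5.
next_char = character at position 5 + 3 = 8 -> 'b'

Best match: offset=5, length=3 (matching 'bef' starting at position 0)
LZ77 triple: (5, 3, 'b')


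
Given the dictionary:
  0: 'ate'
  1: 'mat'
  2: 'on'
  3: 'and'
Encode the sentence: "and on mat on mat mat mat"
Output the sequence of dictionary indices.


Look up each word in the dictionary:
  'and' -> 3
  'on' -> 2
  'mat' -> 1
  'on' -> 2
  'mat' -> 1
  'mat' -> 1
  'mat' -> 1

Encoded: [3, 2, 1, 2, 1, 1, 1]


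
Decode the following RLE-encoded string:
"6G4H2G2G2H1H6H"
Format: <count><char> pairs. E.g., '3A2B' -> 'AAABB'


Expanding each <count><char> pair:
  6G -> 'GGGGGG'
  4H -> 'HHHH'
  2G -> 'GG'
  2G -> 'GG'
  2H -> 'HH'
  1H -> 'H'
  6H -> 'HHHHHH'

Decoded = GGGGGGHHHHGGGGHHHHHHHHH


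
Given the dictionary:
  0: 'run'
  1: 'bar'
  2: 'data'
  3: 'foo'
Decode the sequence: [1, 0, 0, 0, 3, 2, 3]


Look up each index in the dictionary:
  1 -> 'bar'
  0 -> 'run'
  0 -> 'run'
  0 -> 'run'
  3 -> 'foo'
  2 -> 'data'
  3 -> 'foo'

Decoded: "bar run run run foo data foo"


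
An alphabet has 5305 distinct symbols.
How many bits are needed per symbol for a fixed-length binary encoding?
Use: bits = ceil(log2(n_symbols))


log2(5305) = 12.3731
Bracket: 2^12 = 4096 < 5305 <= 2^13 = 8192
So ceil(log2(5305)) = 13

bits = ceil(log2(5305)) = ceil(12.3731) = 13 bits


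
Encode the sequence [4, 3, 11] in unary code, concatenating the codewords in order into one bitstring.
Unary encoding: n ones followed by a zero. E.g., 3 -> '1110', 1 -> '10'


Encode each number as n ones followed by a terminating 0:
  4 -> 11110 (5 bits)
  3 -> 1110 (4 bits)
  11 -> 111111111110 (12 bits)
Total length = 5 + 4 + 12 = 21 bits.

Unary([4, 3, 11]) = 111101110111111111110 (21 bits)


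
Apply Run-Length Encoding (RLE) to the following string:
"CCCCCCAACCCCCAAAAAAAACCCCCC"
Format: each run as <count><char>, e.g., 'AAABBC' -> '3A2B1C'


Scanning runs left to right:
  i=0: run of 'C' x 6 -> '6C'
  i=6: run of 'A' x 2 -> '2A'
  i=8: run of 'C' x 5 -> '5C'
  i=13: run of 'A' x 8 -> '8A'
  i=21: run of 'C' x 6 -> '6C'

RLE = 6C2A5C8A6C


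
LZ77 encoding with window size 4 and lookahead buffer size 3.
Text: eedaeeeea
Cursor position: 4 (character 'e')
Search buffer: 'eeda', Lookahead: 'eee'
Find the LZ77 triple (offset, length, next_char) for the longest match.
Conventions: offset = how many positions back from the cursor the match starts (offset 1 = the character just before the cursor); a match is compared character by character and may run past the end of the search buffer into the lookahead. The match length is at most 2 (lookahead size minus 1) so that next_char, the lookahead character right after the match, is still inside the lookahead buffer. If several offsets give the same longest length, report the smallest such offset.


Try each offset into the search buffer:
  offset=1 (pos 3, char 'a'): match length 0
  offset=2 (pos 2, char 'd'): match length 0
  offset=3 (pos 1, char 'e'): match length 1
  offset=4 (pos 0, char 'e'): match length 2
Longest match has length 2 at offset 4.
next_char = character at position 4 + 2 = 6 -> 'e'

Best match: offset=4, length=2 (matching 'ee' starting at position 0)
LZ77 triple: (4, 2, 'e')


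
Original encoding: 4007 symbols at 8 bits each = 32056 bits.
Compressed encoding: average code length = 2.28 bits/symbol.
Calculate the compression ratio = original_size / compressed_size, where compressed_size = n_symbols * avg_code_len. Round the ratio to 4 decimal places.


original_size = n_symbols * orig_bits = 4007 * 8 = 32056 bits
compressed_size = n_symbols * avg_code_len = 4007 * 2.28 = 9135.96 bits
ratio = original_size / compressed_size = 32056 / 9135.96 = 3.5088

Compression ratio = 3.5088


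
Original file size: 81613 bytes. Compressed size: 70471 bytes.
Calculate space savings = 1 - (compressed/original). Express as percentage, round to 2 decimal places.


ratio = compressed/original = 70471/81613 = 0.863478
savings = 1 - ratio = 1 - 0.863478 = 0.136522
as a percentage: 0.136522 * 100 = 13.65%

Space savings = 1 - 70471/81613 = 13.65%


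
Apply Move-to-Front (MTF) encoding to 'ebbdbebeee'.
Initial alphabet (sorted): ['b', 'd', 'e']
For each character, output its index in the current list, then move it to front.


MTF encoding:
'e': index 2 in ['b', 'd', 'e'] -> ['e', 'b', 'd']
'b': index 1 in ['e', 'b', 'd'] -> ['b', 'e', 'd']
'b': index 0 in ['b', 'e', 'd'] -> ['b', 'e', 'd']
'd': index 2 in ['b', 'e', 'd'] -> ['d', 'b', 'e']
'b': index 1 in ['d', 'b', 'e'] -> ['b', 'd', 'e']
'e': index 2 in ['b', 'd', 'e'] -> ['e', 'b', 'd']
'b': index 1 in ['e', 'b', 'd'] -> ['b', 'e', 'd']
'e': index 1 in ['b', 'e', 'd'] -> ['e', 'b', 'd']
'e': index 0 in ['e', 'b', 'd'] -> ['e', 'b', 'd']
'e': index 0 in ['e', 'b', 'd'] -> ['e', 'b', 'd']


Output: [2, 1, 0, 2, 1, 2, 1, 1, 0, 0]


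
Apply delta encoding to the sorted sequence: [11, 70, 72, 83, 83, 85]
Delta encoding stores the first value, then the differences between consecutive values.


First value: 11
Deltas:
  70 - 11 = 59
  72 - 70 = 2
  83 - 72 = 11
  83 - 83 = 0
  85 - 83 = 2


Delta encoded: [11, 59, 2, 11, 0, 2]


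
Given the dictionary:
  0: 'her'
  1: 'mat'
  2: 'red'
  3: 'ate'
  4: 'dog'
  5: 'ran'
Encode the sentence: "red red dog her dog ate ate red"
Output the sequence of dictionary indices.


Look up each word in the dictionary:
  'red' -> 2
  'red' -> 2
  'dog' -> 4
  'her' -> 0
  'dog' -> 4
  'ate' -> 3
  'ate' -> 3
  'red' -> 2

Encoded: [2, 2, 4, 0, 4, 3, 3, 2]


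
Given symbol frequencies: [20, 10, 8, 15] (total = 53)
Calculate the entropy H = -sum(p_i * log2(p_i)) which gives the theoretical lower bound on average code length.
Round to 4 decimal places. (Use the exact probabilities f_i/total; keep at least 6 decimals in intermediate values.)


Per-symbol terms -p_i * log2(p_i) with p_i = f_i/53:
  p = 20/53 = 0.377358: log2(p) = -1.405992, -p*log2(p) = 0.530563
  p = 10/53 = 0.188679: log2(p) = -2.405992, -p*log2(p) = 0.453961
  p = 8/53 = 0.150943: log2(p) = -2.727920, -p*log2(p) = 0.411762
  p = 15/53 = 0.283019: log2(p) = -1.821030, -p*log2(p) = 0.515386
H = 0.530563 + 0.453961 + 0.411762 + 0.515386 = 1.911672

H = 1.9117 bits/symbol


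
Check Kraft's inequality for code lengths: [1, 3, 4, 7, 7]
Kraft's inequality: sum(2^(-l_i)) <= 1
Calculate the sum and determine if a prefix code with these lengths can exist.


Sum = 2^(-1) + 2^(-3) + 2^(-4) + 2^(-7) + 2^(-7)
    = 0.5 + 0.125 + 0.0625 + 0.0078125 + 0.0078125
    = 90/128 = 0.703125
Since 0.703125 <= 1, Kraft's inequality IS satisfied.
A prefix code with these lengths CAN exist.

Kraft sum = 0.703125. Satisfied.


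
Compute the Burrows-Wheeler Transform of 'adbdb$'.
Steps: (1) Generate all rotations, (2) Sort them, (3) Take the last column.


Rotations (sorted):
  0: $adbdb -> last char: b
  1: adbdb$ -> last char: $
  2: b$adbd -> last char: d
  3: bdb$ad -> last char: d
  4: db$adb -> last char: b
  5: dbdb$a -> last char: a


BWT = b$ddba


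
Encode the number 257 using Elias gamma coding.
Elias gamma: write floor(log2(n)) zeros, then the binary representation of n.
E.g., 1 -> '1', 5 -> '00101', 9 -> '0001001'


num_bits = floor(log2(257)) + 1 = 9
leading_zeros = num_bits - 1 = 8
binary(257) = 100000001

Elias gamma(257) = '00000000' + '100000001' = 00000000100000001 (17 bits)


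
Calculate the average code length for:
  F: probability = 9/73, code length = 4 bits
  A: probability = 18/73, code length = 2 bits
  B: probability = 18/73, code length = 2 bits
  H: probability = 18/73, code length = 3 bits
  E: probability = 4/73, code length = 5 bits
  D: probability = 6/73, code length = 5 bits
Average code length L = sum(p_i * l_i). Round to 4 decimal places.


Weighted contributions p_i * l_i:
  F: (9/73) * 4 = 36/73
  A: (18/73) * 2 = 36/73
  B: (18/73) * 2 = 36/73
  H: (18/73) * 3 = 54/73
  E: (4/73) * 5 = 20/73
  D: (6/73) * 5 = 30/73
Sum = (36 + 36 + 36 + 54 + 20 + 30)/73 = 212/73

L = 212/73 = 2.9041 bits/symbol


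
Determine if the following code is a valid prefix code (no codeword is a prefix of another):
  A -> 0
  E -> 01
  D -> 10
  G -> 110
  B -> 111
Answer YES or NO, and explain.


Checking each pair (does one codeword prefix another?):
  A='0' vs E='01': prefix -- VIOLATION

NO -- this is NOT a valid prefix code. A (0) is a prefix of E (01).


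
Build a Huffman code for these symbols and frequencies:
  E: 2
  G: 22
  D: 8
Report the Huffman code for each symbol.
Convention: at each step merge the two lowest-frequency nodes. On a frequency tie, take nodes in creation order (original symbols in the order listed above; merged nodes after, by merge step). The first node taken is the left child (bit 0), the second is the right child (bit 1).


Huffman tree construction:
Step 1: Merge E(2) + D(8) = 10
Step 2: Merge (E+D)(10) + G(22) = 32
Read each symbol's code off the tree from the root (left child = 0, right child = 1).

Codes:
  E: 00 (length 2)
  G: 1 (length 1)
  D: 01 (length 2)
Average code length: 42/32 = 1.3125 bits/symbol


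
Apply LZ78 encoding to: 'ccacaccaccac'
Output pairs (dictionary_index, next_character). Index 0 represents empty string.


LZ78 encoding steps:
Dictionary: {0: ''}
Step 1: w='' (idx 0), next='c' -> output (0, 'c'), add 'c' as idx 1
Step 2: w='c' (idx 1), next='a' -> output (1, 'a'), add 'ca' as idx 2
Step 3: w='ca' (idx 2), next='c' -> output (2, 'c'), add 'cac' as idx 3
Step 4: w='cac' (idx 3), next='c' -> output (3, 'c'), add 'cacc' as idx 4
Step 5: w='' (idx 0), next='a' -> output (0, 'a'), add 'a' as idx 5
Step 6: w='c' (idx 1), end of input -> output (1, '')


Encoded: [(0, 'c'), (1, 'a'), (2, 'c'), (3, 'c'), (0, 'a'), (1, '')]


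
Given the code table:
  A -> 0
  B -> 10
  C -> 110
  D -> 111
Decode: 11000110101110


Decoding:
110 -> C
0 -> A
0 -> A
110 -> C
10 -> B
111 -> D
0 -> A


Result: CAACBDA


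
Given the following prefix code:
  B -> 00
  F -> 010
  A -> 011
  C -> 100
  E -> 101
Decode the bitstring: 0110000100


Decoding step by step:
Bits 011 -> A
Bits 00 -> B
Bits 00 -> B
Bits 100 -> C


Decoded message: ABBC


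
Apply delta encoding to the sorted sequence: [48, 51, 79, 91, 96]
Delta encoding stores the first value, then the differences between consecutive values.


First value: 48
Deltas:
  51 - 48 = 3
  79 - 51 = 28
  91 - 79 = 12
  96 - 91 = 5


Delta encoded: [48, 3, 28, 12, 5]


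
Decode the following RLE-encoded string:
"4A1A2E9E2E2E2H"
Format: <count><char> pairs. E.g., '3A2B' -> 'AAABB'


Expanding each <count><char> pair:
  4A -> 'AAAA'
  1A -> 'A'
  2E -> 'EE'
  9E -> 'EEEEEEEEE'
  2E -> 'EE'
  2E -> 'EE'
  2H -> 'HH'

Decoded = AAAAAEEEEEEEEEEEEEEEHH


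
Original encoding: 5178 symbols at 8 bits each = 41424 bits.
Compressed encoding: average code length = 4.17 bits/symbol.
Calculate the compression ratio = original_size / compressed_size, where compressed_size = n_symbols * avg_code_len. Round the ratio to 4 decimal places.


original_size = n_symbols * orig_bits = 5178 * 8 = 41424 bits
compressed_size = n_symbols * avg_code_len = 5178 * 4.17 = 21592.26 bits
ratio = original_size / compressed_size = 41424 / 21592.26 = 1.9185

Compression ratio = 1.9185


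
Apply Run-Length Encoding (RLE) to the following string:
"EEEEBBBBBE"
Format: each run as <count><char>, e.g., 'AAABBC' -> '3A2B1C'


Scanning runs left to right:
  i=0: run of 'E' x 4 -> '4E'
  i=4: run of 'B' x 5 -> '5B'
  i=9: run of 'E' x 1 -> '1E'

RLE = 4E5B1E


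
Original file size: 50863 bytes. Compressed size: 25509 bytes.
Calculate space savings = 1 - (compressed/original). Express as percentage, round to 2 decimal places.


ratio = compressed/original = 25509/50863 = 0.501524
savings = 1 - ratio = 1 - 0.501524 = 0.498476
as a percentage: 0.498476 * 100 = 49.85%

Space savings = 1 - 25509/50863 = 49.85%


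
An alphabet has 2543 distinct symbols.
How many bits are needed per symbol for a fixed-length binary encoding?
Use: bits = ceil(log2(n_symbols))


log2(2543) = 11.3123
Bracket: 2^11 = 2048 < 2543 <= 2^12 = 4096
So ceil(log2(2543)) = 12

bits = ceil(log2(2543)) = ceil(11.3123) = 12 bits


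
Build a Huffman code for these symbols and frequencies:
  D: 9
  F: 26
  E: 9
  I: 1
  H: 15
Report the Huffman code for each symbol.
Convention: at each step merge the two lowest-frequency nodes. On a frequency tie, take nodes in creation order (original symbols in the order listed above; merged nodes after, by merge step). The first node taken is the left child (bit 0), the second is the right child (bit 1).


Huffman tree construction:
Step 1: Merge I(1) + D(9) = 10
Step 2: Merge E(9) + (I+D)(10) = 19
Step 3: Merge H(15) + (E+(I+D))(19) = 34
Step 4: Merge F(26) + (H+(E+(I+D)))(34) = 60
Read each symbol's code off the tree from the root (left child = 0, right child = 1).

Codes:
  D: 1111 (length 4)
  F: 0 (length 1)
  E: 110 (length 3)
  I: 1110 (length 4)
  H: 10 (length 2)
Average code length: 123/60 = 2.0500 bits/symbol


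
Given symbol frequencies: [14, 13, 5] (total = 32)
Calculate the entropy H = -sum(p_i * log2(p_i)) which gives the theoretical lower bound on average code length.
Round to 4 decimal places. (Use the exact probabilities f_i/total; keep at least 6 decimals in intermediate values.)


Per-symbol terms -p_i * log2(p_i) with p_i = f_i/32:
  p = 14/32 = 0.437500: log2(p) = -1.192645, -p*log2(p) = 0.521782
  p = 13/32 = 0.406250: log2(p) = -1.299560, -p*log2(p) = 0.527946
  p = 5/32 = 0.156250: log2(p) = -2.678072, -p*log2(p) = 0.418449
H = 0.521782 + 0.527946 + 0.418449 = 1.468177

H = 1.4682 bits/symbol


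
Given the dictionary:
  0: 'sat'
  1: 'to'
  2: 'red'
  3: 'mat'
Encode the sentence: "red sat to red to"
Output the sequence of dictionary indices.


Look up each word in the dictionary:
  'red' -> 2
  'sat' -> 0
  'to' -> 1
  'red' -> 2
  'to' -> 1

Encoded: [2, 0, 1, 2, 1]


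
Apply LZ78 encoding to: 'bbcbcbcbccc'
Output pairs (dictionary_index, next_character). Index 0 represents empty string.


LZ78 encoding steps:
Dictionary: {0: ''}
Step 1: w='' (idx 0), next='b' -> output (0, 'b'), add 'b' as idx 1
Step 2: w='b' (idx 1), next='c' -> output (1, 'c'), add 'bc' as idx 2
Step 3: w='bc' (idx 2), next='b' -> output (2, 'b'), add 'bcb' as idx 3
Step 4: w='' (idx 0), next='c' -> output (0, 'c'), add 'c' as idx 4
Step 5: w='bc' (idx 2), next='c' -> output (2, 'c'), add 'bcc' as idx 5
Step 6: w='c' (idx 4), end of input -> output (4, '')


Encoded: [(0, 'b'), (1, 'c'), (2, 'b'), (0, 'c'), (2, 'c'), (4, '')]


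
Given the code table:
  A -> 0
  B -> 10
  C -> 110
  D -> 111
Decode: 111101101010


Decoding:
111 -> D
10 -> B
110 -> C
10 -> B
10 -> B


Result: DBCBB


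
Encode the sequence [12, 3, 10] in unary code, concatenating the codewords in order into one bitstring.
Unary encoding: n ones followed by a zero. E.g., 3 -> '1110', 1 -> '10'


Encode each number as n ones followed by a terminating 0:
  12 -> 1111111111110 (13 bits)
  3 -> 1110 (4 bits)
  10 -> 11111111110 (11 bits)
Total length = 13 + 4 + 11 = 28 bits.

Unary([12, 3, 10]) = 1111111111110111011111111110 (28 bits)


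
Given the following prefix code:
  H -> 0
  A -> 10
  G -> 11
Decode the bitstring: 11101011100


Decoding step by step:
Bits 11 -> G
Bits 10 -> A
Bits 10 -> A
Bits 11 -> G
Bits 10 -> A
Bits 0 -> H


Decoded message: GAAGAH


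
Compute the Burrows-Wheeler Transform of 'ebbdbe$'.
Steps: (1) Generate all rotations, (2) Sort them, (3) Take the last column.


Rotations (sorted):
  0: $ebbdbe -> last char: e
  1: bbdbe$e -> last char: e
  2: bdbe$eb -> last char: b
  3: be$ebbd -> last char: d
  4: dbe$ebb -> last char: b
  5: e$ebbdb -> last char: b
  6: ebbdbe$ -> last char: $


BWT = eebdbb$


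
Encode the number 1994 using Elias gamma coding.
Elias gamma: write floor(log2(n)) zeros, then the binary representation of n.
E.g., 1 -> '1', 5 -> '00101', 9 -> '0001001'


num_bits = floor(log2(1994)) + 1 = 11
leading_zeros = num_bits - 1 = 10
binary(1994) = 11111001010

Elias gamma(1994) = '0000000000' + '11111001010' = 000000000011111001010 (21 bits)


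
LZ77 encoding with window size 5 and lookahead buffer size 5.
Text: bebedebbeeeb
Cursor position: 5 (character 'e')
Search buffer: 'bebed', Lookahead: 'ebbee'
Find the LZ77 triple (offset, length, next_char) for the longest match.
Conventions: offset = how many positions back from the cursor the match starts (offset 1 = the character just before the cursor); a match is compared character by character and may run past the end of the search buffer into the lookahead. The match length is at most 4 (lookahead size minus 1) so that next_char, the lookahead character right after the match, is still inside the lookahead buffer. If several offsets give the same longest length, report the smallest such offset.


Try each offset into the search buffer:
  offset=1 (pos 4, char 'd'): match length 0
  offset=2 (pos 3, char 'e'): match length 1
  offset=3 (pos 2, char 'b'): match length 0
  offset=4 (pos 1, char 'e'): match length 2
  offset=5 (pos 0, char 'b'): match length 0
Longest match has length 2 at offset 4.
next_char = character at position 5 + 2 = 7 -> 'b'

Best match: offset=4, length=2 (matching 'eb' starting at position 1)
LZ77 triple: (4, 2, 'b')


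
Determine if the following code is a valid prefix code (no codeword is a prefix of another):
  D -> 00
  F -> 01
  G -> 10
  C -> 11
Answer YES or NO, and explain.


Checking each pair (does one codeword prefix another?):
  D='00' vs F='01': no prefix
  D='00' vs G='10': no prefix
  D='00' vs C='11': no prefix
  F='01' vs D='00': no prefix
  F='01' vs G='10': no prefix
  F='01' vs C='11': no prefix
  G='10' vs D='00': no prefix
  G='10' vs F='01': no prefix
  G='10' vs C='11': no prefix
  C='11' vs D='00': no prefix
  C='11' vs F='01': no prefix
  C='11' vs G='10': no prefix
No violation found over all pairs.

YES -- this is a valid prefix code. No codeword is a prefix of any other codeword.


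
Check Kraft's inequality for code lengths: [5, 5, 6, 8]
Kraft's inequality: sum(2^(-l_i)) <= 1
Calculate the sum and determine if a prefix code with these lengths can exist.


Sum = 2^(-5) + 2^(-5) + 2^(-6) + 2^(-8)
    = 0.03125 + 0.03125 + 0.015625 + 0.00390625
    = 21/256 = 0.08203125
Since 0.08203125 <= 1, Kraft's inequality IS satisfied.
A prefix code with these lengths CAN exist.

Kraft sum = 0.08203125. Satisfied.


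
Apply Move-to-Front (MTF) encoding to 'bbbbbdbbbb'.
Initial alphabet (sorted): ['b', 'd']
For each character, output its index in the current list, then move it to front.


MTF encoding:
'b': index 0 in ['b', 'd'] -> ['b', 'd']
'b': index 0 in ['b', 'd'] -> ['b', 'd']
'b': index 0 in ['b', 'd'] -> ['b', 'd']
'b': index 0 in ['b', 'd'] -> ['b', 'd']
'b': index 0 in ['b', 'd'] -> ['b', 'd']
'd': index 1 in ['b', 'd'] -> ['d', 'b']
'b': index 1 in ['d', 'b'] -> ['b', 'd']
'b': index 0 in ['b', 'd'] -> ['b', 'd']
'b': index 0 in ['b', 'd'] -> ['b', 'd']
'b': index 0 in ['b', 'd'] -> ['b', 'd']


Output: [0, 0, 0, 0, 0, 1, 1, 0, 0, 0]


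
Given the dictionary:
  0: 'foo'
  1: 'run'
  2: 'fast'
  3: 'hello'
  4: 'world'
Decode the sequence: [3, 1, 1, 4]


Look up each index in the dictionary:
  3 -> 'hello'
  1 -> 'run'
  1 -> 'run'
  4 -> 'world'

Decoded: "hello run run world"


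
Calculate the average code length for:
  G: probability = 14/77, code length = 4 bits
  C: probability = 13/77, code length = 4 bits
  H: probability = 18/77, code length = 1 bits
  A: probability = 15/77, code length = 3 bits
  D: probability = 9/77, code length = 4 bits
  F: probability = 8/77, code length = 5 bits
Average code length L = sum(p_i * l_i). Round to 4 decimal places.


Weighted contributions p_i * l_i:
  G: (14/77) * 4 = 56/77
  C: (13/77) * 4 = 52/77
  H: (18/77) * 1 = 18/77
  A: (15/77) * 3 = 45/77
  D: (9/77) * 4 = 36/77
  F: (8/77) * 5 = 40/77
Sum = (56 + 52 + 18 + 45 + 36 + 40)/77 = 247/77

L = 247/77 = 3.2078 bits/symbol


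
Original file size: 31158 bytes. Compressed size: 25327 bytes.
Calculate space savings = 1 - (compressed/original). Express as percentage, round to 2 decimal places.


ratio = compressed/original = 25327/31158 = 0.812857
savings = 1 - ratio = 1 - 0.812857 = 0.187143
as a percentage: 0.187143 * 100 = 18.71%

Space savings = 1 - 25327/31158 = 18.71%


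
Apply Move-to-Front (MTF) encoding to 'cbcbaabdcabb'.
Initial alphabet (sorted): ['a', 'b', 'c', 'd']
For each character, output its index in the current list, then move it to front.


MTF encoding:
'c': index 2 in ['a', 'b', 'c', 'd'] -> ['c', 'a', 'b', 'd']
'b': index 2 in ['c', 'a', 'b', 'd'] -> ['b', 'c', 'a', 'd']
'c': index 1 in ['b', 'c', 'a', 'd'] -> ['c', 'b', 'a', 'd']
'b': index 1 in ['c', 'b', 'a', 'd'] -> ['b', 'c', 'a', 'd']
'a': index 2 in ['b', 'c', 'a', 'd'] -> ['a', 'b', 'c', 'd']
'a': index 0 in ['a', 'b', 'c', 'd'] -> ['a', 'b', 'c', 'd']
'b': index 1 in ['a', 'b', 'c', 'd'] -> ['b', 'a', 'c', 'd']
'd': index 3 in ['b', 'a', 'c', 'd'] -> ['d', 'b', 'a', 'c']
'c': index 3 in ['d', 'b', 'a', 'c'] -> ['c', 'd', 'b', 'a']
'a': index 3 in ['c', 'd', 'b', 'a'] -> ['a', 'c', 'd', 'b']
'b': index 3 in ['a', 'c', 'd', 'b'] -> ['b', 'a', 'c', 'd']
'b': index 0 in ['b', 'a', 'c', 'd'] -> ['b', 'a', 'c', 'd']


Output: [2, 2, 1, 1, 2, 0, 1, 3, 3, 3, 3, 0]


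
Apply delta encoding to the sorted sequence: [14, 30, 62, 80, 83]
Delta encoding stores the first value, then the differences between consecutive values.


First value: 14
Deltas:
  30 - 14 = 16
  62 - 30 = 32
  80 - 62 = 18
  83 - 80 = 3


Delta encoded: [14, 16, 32, 18, 3]


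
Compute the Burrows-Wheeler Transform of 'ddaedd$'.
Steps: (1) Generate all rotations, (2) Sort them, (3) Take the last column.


Rotations (sorted):
  0: $ddaedd -> last char: d
  1: aedd$dd -> last char: d
  2: d$ddaed -> last char: d
  3: daedd$d -> last char: d
  4: dd$ddae -> last char: e
  5: ddaedd$ -> last char: $
  6: edd$dda -> last char: a


BWT = dddde$a


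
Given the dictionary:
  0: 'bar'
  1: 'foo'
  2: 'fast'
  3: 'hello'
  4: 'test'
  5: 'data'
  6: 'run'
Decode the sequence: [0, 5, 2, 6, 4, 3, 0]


Look up each index in the dictionary:
  0 -> 'bar'
  5 -> 'data'
  2 -> 'fast'
  6 -> 'run'
  4 -> 'test'
  3 -> 'hello'
  0 -> 'bar'

Decoded: "bar data fast run test hello bar"


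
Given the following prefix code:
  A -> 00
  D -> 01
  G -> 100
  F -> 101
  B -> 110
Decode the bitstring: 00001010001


Decoding step by step:
Bits 00 -> A
Bits 00 -> A
Bits 101 -> F
Bits 00 -> A
Bits 01 -> D


Decoded message: AAFAD


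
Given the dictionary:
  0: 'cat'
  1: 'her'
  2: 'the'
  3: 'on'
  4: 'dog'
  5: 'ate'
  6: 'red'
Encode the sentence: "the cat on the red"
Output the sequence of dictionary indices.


Look up each word in the dictionary:
  'the' -> 2
  'cat' -> 0
  'on' -> 3
  'the' -> 2
  'red' -> 6

Encoded: [2, 0, 3, 2, 6]


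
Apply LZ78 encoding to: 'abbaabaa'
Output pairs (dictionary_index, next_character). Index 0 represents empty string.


LZ78 encoding steps:
Dictionary: {0: ''}
Step 1: w='' (idx 0), next='a' -> output (0, 'a'), add 'a' as idx 1
Step 2: w='' (idx 0), next='b' -> output (0, 'b'), add 'b' as idx 2
Step 3: w='b' (idx 2), next='a' -> output (2, 'a'), add 'ba' as idx 3
Step 4: w='a' (idx 1), next='b' -> output (1, 'b'), add 'ab' as idx 4
Step 5: w='a' (idx 1), next='a' -> output (1, 'a'), add 'aa' as idx 5


Encoded: [(0, 'a'), (0, 'b'), (2, 'a'), (1, 'b'), (1, 'a')]


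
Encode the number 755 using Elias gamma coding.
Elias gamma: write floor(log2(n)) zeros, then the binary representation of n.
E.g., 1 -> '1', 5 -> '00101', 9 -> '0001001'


num_bits = floor(log2(755)) + 1 = 10
leading_zeros = num_bits - 1 = 9
binary(755) = 1011110011

Elias gamma(755) = '000000000' + '1011110011' = 0000000001011110011 (19 bits)


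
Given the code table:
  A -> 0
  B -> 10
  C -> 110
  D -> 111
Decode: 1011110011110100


Decoding:
10 -> B
111 -> D
10 -> B
0 -> A
111 -> D
10 -> B
10 -> B
0 -> A


Result: BDBADBBA


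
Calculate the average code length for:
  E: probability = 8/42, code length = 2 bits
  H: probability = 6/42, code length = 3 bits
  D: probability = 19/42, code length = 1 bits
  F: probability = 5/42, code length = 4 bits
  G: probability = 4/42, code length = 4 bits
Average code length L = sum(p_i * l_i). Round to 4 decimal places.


Weighted contributions p_i * l_i:
  E: (8/42) * 2 = 16/42
  H: (6/42) * 3 = 18/42
  D: (19/42) * 1 = 19/42
  F: (5/42) * 4 = 20/42
  G: (4/42) * 4 = 16/42
Sum = (16 + 18 + 19 + 20 + 16)/42 = 89/42

L = 89/42 = 2.1190 bits/symbol


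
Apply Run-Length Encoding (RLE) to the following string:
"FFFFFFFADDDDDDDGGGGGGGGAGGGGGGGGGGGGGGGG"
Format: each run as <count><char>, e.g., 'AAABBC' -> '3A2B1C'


Scanning runs left to right:
  i=0: run of 'F' x 7 -> '7F'
  i=7: run of 'A' x 1 -> '1A'
  i=8: run of 'D' x 7 -> '7D'
  i=15: run of 'G' x 8 -> '8G'
  i=23: run of 'A' x 1 -> '1A'
  i=24: run of 'G' x 16 -> '16G'

RLE = 7F1A7D8G1A16G


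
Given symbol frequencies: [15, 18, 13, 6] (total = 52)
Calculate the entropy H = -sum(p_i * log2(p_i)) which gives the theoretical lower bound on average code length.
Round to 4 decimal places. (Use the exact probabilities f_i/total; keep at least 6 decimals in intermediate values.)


Per-symbol terms -p_i * log2(p_i) with p_i = f_i/52:
  p = 15/52 = 0.288462: log2(p) = -1.793549, -p*log2(p) = 0.517370
  p = 18/52 = 0.346154: log2(p) = -1.530515, -p*log2(p) = 0.529794
  p = 13/52 = 0.250000: log2(p) = -2.000000, -p*log2(p) = 0.500000
  p = 6/52 = 0.115385: log2(p) = -3.115477, -p*log2(p) = 0.359478
H = 0.517370 + 0.529794 + 0.500000 + 0.359478 = 1.906642

H = 1.9066 bits/symbol


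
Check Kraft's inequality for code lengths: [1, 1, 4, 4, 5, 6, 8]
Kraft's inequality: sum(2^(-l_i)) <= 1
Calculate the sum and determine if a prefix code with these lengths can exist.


Sum = 2^(-1) + 2^(-1) + 2^(-4) + 2^(-4) + 2^(-5) + 2^(-6) + 2^(-8)
    = 0.5 + 0.5 + 0.0625 + 0.0625 + 0.03125 + 0.015625 + 0.00390625
    = 301/256 = 1.17578125
Since 1.17578125 > 1, Kraft's inequality is NOT satisfied.
A prefix code with these lengths CANNOT exist.

Kraft sum = 1.17578125. Not satisfied.


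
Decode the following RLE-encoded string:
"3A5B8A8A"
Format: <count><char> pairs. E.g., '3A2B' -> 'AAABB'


Expanding each <count><char> pair:
  3A -> 'AAA'
  5B -> 'BBBBB'
  8A -> 'AAAAAAAA'
  8A -> 'AAAAAAAA'

Decoded = AAABBBBBAAAAAAAAAAAAAAAA


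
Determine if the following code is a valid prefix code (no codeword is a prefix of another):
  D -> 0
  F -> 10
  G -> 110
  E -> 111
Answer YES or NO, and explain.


Checking each pair (does one codeword prefix another?):
  D='0' vs F='10': no prefix
  D='0' vs G='110': no prefix
  D='0' vs E='111': no prefix
  F='10' vs D='0': no prefix
  F='10' vs G='110': no prefix
  F='10' vs E='111': no prefix
  G='110' vs D='0': no prefix
  G='110' vs F='10': no prefix
  G='110' vs E='111': no prefix
  E='111' vs D='0': no prefix
  E='111' vs F='10': no prefix
  E='111' vs G='110': no prefix
No violation found over all pairs.

YES -- this is a valid prefix code. No codeword is a prefix of any other codeword.


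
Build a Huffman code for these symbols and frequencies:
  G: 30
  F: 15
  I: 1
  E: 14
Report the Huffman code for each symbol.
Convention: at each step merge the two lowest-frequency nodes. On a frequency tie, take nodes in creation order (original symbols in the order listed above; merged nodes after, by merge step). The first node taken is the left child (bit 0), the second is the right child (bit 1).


Huffman tree construction:
Step 1: Merge I(1) + E(14) = 15
Step 2: Merge F(15) + (I+E)(15) = 30
Step 3: Merge G(30) + (F+(I+E))(30) = 60
Read each symbol's code off the tree from the root (left child = 0, right child = 1).

Codes:
  G: 0 (length 1)
  F: 10 (length 2)
  I: 110 (length 3)
  E: 111 (length 3)
Average code length: 105/60 = 1.7500 bits/symbol


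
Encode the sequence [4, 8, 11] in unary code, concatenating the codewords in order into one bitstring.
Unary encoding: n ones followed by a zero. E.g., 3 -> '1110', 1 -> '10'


Encode each number as n ones followed by a terminating 0:
  4 -> 11110 (5 bits)
  8 -> 111111110 (9 bits)
  11 -> 111111111110 (12 bits)
Total length = 5 + 9 + 12 = 26 bits.

Unary([4, 8, 11]) = 11110111111110111111111110 (26 bits)


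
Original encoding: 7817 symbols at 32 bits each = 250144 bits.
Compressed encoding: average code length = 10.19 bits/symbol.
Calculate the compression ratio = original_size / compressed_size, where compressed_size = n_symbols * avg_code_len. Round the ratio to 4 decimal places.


original_size = n_symbols * orig_bits = 7817 * 32 = 250144 bits
compressed_size = n_symbols * avg_code_len = 7817 * 10.19 = 79655.23 bits
ratio = original_size / compressed_size = 250144 / 79655.23 = 3.1403

Compression ratio = 3.1403


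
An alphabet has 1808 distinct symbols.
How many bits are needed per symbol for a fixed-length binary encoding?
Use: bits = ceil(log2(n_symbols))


log2(1808) = 10.8202
Bracket: 2^10 = 1024 < 1808 <= 2^11 = 2048
So ceil(log2(1808)) = 11

bits = ceil(log2(1808)) = ceil(10.8202) = 11 bits


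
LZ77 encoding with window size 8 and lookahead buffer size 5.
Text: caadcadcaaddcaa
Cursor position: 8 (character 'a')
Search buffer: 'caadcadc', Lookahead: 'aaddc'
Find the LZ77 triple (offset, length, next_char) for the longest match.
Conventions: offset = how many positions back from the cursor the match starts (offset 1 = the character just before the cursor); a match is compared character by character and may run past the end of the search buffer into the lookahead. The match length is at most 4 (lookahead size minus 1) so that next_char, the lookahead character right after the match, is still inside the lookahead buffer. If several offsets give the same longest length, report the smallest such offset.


Try each offset into the search buffer:
  offset=1 (pos 7, char 'c'): match length 0
  offset=2 (pos 6, char 'd'): match length 0
  offset=3 (pos 5, char 'a'): match length 1
  offset=4 (pos 4, char 'c'): match length 0
  offset=5 (pos 3, char 'd'): match length 0
  offset=6 (pos 2, char 'a'): match length 1
  offset=7 (pos 1, char 'a'): match length 3
  offset=8 (pos 0, char 'c'): match length 0
Longest match has length 3 at offset 7.
next_char = character at position 8 + 3 = 11 -> 'd'

Best match: offset=7, length=3 (matching 'aad' starting at position 1)
LZ77 triple: (7, 3, 'd')


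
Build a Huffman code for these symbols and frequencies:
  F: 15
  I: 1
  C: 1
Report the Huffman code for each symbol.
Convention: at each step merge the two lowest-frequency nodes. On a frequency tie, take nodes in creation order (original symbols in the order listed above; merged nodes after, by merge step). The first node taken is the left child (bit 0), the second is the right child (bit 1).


Huffman tree construction:
Step 1: Merge I(1) + C(1) = 2
Step 2: Merge (I+C)(2) + F(15) = 17
Read each symbol's code off the tree from the root (left child = 0, right child = 1).

Codes:
  F: 1 (length 1)
  I: 00 (length 2)
  C: 01 (length 2)
Average code length: 19/17 = 1.1176 bits/symbol


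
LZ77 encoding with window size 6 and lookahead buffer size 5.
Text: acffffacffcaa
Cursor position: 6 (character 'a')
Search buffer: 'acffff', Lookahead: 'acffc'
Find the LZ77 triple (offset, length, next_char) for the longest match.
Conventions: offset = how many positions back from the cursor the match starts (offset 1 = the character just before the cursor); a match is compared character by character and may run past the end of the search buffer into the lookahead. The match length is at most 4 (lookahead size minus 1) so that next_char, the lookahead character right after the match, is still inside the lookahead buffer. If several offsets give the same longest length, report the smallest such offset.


Try each offset into the search buffer:
  offset=1 (pos 5, char 'f'): match length 0
  offset=2 (pos 4, char 'f'): match length 0
  offset=3 (pos 3, char 'f'): match length 0
  offset=4 (pos 2, char 'f'): match length 0
  offset=5 (pos 1, char 'c'): match length 0
  offset=6 (pos 0, char 'a'): match length 4
Longest match has length 4 at offset 6.
next_char = character at position 6 + 4 = 10 -> 'c'

Best match: offset=6, length=4 (matching 'acff' starting at position 0)
LZ77 triple: (6, 4, 'c')


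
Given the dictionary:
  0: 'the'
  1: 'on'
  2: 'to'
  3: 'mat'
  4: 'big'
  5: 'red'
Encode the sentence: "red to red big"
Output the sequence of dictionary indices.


Look up each word in the dictionary:
  'red' -> 5
  'to' -> 2
  'red' -> 5
  'big' -> 4

Encoded: [5, 2, 5, 4]


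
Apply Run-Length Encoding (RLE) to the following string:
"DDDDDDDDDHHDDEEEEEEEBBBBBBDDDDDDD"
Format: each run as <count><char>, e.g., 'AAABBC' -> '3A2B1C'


Scanning runs left to right:
  i=0: run of 'D' x 9 -> '9D'
  i=9: run of 'H' x 2 -> '2H'
  i=11: run of 'D' x 2 -> '2D'
  i=13: run of 'E' x 7 -> '7E'
  i=20: run of 'B' x 6 -> '6B'
  i=26: run of 'D' x 7 -> '7D'

RLE = 9D2H2D7E6B7D


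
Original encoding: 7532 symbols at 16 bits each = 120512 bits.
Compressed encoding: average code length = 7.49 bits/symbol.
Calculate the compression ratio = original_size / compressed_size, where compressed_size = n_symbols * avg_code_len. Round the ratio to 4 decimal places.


original_size = n_symbols * orig_bits = 7532 * 16 = 120512 bits
compressed_size = n_symbols * avg_code_len = 7532 * 7.49 = 56414.68 bits
ratio = original_size / compressed_size = 120512 / 56414.68 = 2.1362

Compression ratio = 2.1362


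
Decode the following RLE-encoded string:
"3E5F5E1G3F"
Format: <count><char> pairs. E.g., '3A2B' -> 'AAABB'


Expanding each <count><char> pair:
  3E -> 'EEE'
  5F -> 'FFFFF'
  5E -> 'EEEEE'
  1G -> 'G'
  3F -> 'FFF'

Decoded = EEEFFFFFEEEEEGFFF


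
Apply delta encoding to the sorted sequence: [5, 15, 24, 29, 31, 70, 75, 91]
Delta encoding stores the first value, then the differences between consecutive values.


First value: 5
Deltas:
  15 - 5 = 10
  24 - 15 = 9
  29 - 24 = 5
  31 - 29 = 2
  70 - 31 = 39
  75 - 70 = 5
  91 - 75 = 16


Delta encoded: [5, 10, 9, 5, 2, 39, 5, 16]


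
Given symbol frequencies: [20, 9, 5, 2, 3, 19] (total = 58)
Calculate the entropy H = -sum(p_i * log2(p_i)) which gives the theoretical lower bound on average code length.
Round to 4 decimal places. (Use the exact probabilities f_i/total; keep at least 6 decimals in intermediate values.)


Per-symbol terms -p_i * log2(p_i) with p_i = f_i/58:
  p = 20/58 = 0.344828: log2(p) = -1.536053, -p*log2(p) = 0.529673
  p = 9/58 = 0.155172: log2(p) = -2.688056, -p*log2(p) = 0.417112
  p = 5/58 = 0.086207: log2(p) = -3.536053, -p*log2(p) = 0.304832
  p = 2/58 = 0.034483: log2(p) = -4.857981, -p*log2(p) = 0.167517
  p = 3/58 = 0.051724: log2(p) = -4.273018, -p*log2(p) = 0.221018
  p = 19/58 = 0.327586: log2(p) = -1.610053, -p*log2(p) = 0.527431
H = 0.529673 + 0.417112 + 0.304832 + 0.167517 + 0.221018 + 0.527431 = 2.167583

H = 2.1676 bits/symbol
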